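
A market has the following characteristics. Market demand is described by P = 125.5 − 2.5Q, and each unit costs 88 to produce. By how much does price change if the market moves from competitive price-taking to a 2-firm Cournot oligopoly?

Price rises by 12.5

Under competition P = MC = 88, so Q = (125.5 − 88)/2.5 = 15.
With 2 symmetric Cournot firms, each firm's FOC gives 125.5 − 7.5q = 88, so q = 5, Q = 2·5 = 10, and P = 100.5.
Change in price: 100.5 − 88 = 12.5.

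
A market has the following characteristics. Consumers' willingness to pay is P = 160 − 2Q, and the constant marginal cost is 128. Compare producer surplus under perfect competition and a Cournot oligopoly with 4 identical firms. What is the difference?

PS rises by 81.92

Competitive firms price at marginal cost: P = 128, giving Q = 16.
PS = (128 − 128)·16 = 0.
Cournot with 4 identical firms: the symmetric best-response condition is 160 − 10q = 128. Each firm produces q = 3.2, total output Q = 12.8, price P = 134.4.
PS = (134.4 − 128)·12.8 = 81.92.
Change in producer surplus: 81.92 − 0 = 81.92.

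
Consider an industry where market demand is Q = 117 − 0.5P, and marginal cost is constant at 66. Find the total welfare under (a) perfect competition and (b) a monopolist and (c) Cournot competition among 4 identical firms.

Competition: TS = 7056; Monopoly: TS = 5292; Cournot: TS = 6773.76

Inverting demand: P = 234 − 2Q.
Perfect competition: P = MC = 66, so 234 − 2Q = 66 and Q = 84.
CS = ½·(234 − 66)·84 = 7056; PS = (66 − 66)·84 = 0; TS = 7056.
A monopolist chooses Q where MR = MC. MR = 234 − 4Q; setting this equal to 66 gives Q = 42 and P = 150.
CS = ½·(234 − 150)·42 = 1764; PS = (150 − 66)·42 = 3528; TS = 5292.
With 4 symmetric Cournot firms, each firm's FOC gives 234 − 10q = 66, so q = 16.8, Q = 4·16.8 = 67.2, and P = 99.6.
CS = ½·(234 − 99.6)·67.2 = 4515.84; PS = (99.6 − 66)·67.2 = 2257.92; TS = 6773.76.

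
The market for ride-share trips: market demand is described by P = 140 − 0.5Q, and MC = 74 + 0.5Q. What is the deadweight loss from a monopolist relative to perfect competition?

DWL = 242

Under competition P = MC: 140 − 0.5Q = 74 + 0.5Q ⇒ Q = 66, P = 107.
Monopoly sets MR = MC: 140 − Q = 74 + 0.5Q ⇒ Q = 44, P = 140 − 0.5·44 = 118.
CS = ½·(140 − 107)·66 = 1089; PS = (107·66 − 74·66 − ½·0.5·66²) = 1089; TS = 2178.
CS = ½·(140 − 118)·44 = 484; PS = (118·44 − 74·44 − ½·0.5·44²) = 1452; TS = 1936.
DWL = 2178 − 1936 = 242.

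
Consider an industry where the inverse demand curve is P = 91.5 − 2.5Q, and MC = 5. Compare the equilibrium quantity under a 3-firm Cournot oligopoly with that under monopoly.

Cournot: Q = 25.95; Monopoly: Q = 17.3

With 3 symmetric Cournot firms, each firm's FOC gives 91.5 − 10q = 5, so q = 8.65, Q = 3·8.65 = 25.95, and P = 26.625.
The monopolist equates marginal revenue to marginal cost: 91.5 − 5Q = 5, so Q = 17.3. From demand, P = 48.25.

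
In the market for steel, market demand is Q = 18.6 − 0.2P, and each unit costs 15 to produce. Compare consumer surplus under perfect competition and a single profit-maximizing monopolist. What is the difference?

CS falls by 456.3

Inverting demand: P = 93 − 5Q.
Perfect competition: P = MC = 15, so 93 − 5Q = 15 and Q = 15.6.
CS = ½·(93 − 15)·15.6 = 608.4.
Monopoly sets MR = MC: 93 − 10Q = 15 ⇒ Q = 7.8, P = 93 − 5·7.8 = 54.
CS = ½·(93 − 54)·7.8 = 152.1.
Change in consumer surplus: 152.1 − 608.4 = −456.3.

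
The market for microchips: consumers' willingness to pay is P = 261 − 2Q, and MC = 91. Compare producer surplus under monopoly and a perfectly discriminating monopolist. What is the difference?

Monopoly sets MR = MC: 261 − 4Q = 91 ⇒ Q = 42.5, P = 261 − 2·42.5 = 176.
PS = (176 − 91)·42.5 = 3612.5.
With perfect price discrimination, output is the efficient level Q = 85 (where demand meets MC), but every buyer pays their willingness to pay: CS = 0 and PS = total surplus.
PS = ½·(261 − 91)·85 = 7225.
Change in producer surplus: 7225 − 3612.5 = 3612.5.

PS rises by 3612.5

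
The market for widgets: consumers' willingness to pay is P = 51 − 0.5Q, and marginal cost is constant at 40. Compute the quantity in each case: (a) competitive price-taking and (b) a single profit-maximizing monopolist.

Competition: Q = 22; Monopoly: Q = 11

Under competition P = MC = 40, so Q = (51 − 40)/0.5 = 22.
The monopolist equates marginal revenue to marginal cost: 51 − Q = 40, so Q = 11. From demand, P = 45.5.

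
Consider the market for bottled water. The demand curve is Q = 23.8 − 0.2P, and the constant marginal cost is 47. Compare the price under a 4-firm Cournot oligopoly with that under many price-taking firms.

Cournot: P = 61.4; Competition: P = 47

Inverting demand: P = 119 − 5Q.
With 4 symmetric Cournot firms, each firm's FOC gives 119 − 25q = 47, so q = 2.88, Q = 4·2.88 = 11.52, and P = 61.4.
Competitive firms price at marginal cost: P = 47, giving Q = 14.4.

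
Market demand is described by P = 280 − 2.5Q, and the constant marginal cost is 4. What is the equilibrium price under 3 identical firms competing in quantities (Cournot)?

P = 73

Cournot with 3 identical firms: the symmetric best-response condition is 280 − 10q = 4. Each firm produces q = 27.6, total output Q = 82.8, price P = 73.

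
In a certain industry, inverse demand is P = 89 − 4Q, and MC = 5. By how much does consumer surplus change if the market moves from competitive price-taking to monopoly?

Competitive firms price at marginal cost: P = 5, giving Q = 21.
CS = ½·(89 − 5)·21 = 882.
The monopolist equates marginal revenue to marginal cost: 89 − 8Q = 5, so Q = 10.5. From demand, P = 47.
CS = ½·(89 − 47)·10.5 = 220.5.
Change in consumer surplus: 220.5 − 882 = −661.5.

CS falls by 661.5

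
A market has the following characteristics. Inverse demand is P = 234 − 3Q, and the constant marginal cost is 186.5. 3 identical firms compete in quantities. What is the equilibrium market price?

P = 198.375

In a 3-firm Cournot equilibrium, symmetry and the first-order condition give q = (234 − 186.5)/(12) = 95/24. So Q = 11.875 and P = 198.375.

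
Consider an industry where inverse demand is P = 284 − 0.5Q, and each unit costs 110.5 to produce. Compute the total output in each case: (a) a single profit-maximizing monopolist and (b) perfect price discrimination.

A monopolist chooses Q where MR = MC. MR = 284 − Q; setting this equal to 110.5 gives Q = 173.5 and P = 197.25.
With perfect price discrimination, output is the efficient level Q = 347 (where demand meets MC), but every buyer pays their willingness to pay: CS = 0 and PS = total surplus.

Monopoly: Q = 173.5; Perfect PD: Q = 347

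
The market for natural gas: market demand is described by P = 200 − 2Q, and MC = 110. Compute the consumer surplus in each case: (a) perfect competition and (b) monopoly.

Competition: CS = 2025; Monopoly: CS = 506.25

Under competition P = MC = 110, so Q = (200 − 110)/2 = 45.
CS = ½·(200 − 110)·45 = 2025.
The monopolist equates marginal revenue to marginal cost: 200 − 4Q = 110, so Q = 22.5. From demand, P = 155.
CS = ½·(200 − 155)·22.5 = 506.25.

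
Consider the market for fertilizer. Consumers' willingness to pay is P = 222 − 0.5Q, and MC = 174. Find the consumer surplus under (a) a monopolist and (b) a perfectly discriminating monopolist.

A monopolist chooses Q where MR = MC. MR = 222 − Q; setting this equal to 174 gives Q = 48 and P = 198.
CS = ½·(222 − 198)·48 = 576.
Under first-degree price discrimination the firm charges each unit its demand price and produces up to where P = MC, i.e. Q = 96. Consumer surplus is zero; producer surplus equals total surplus.
CS = 0.

Monopoly: CS = 576; Perfect PD: CS = 0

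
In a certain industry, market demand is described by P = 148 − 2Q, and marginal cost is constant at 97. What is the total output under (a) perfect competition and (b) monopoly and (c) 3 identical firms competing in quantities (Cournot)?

Competitive firms price at marginal cost: P = 97, giving Q = 25.5.
The monopolist equates marginal revenue to marginal cost: 148 − 4Q = 97, so Q = 12.75. From demand, P = 122.5.
With 3 symmetric Cournot firms, each firm's FOC gives 148 − 8q = 97, so q = 6.375, Q = 3·6.375 = 19.125, and P = 109.75.

Competition: Q = 25.5; Monopoly: Q = 12.75; Cournot: Q = 19.125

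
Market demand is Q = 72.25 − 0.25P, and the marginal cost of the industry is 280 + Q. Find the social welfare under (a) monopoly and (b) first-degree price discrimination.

Monopoly: TS = 6.5; Perfect PD: TS = 8.1

Inverting demand: P = 289 − 4Q.
The monopolist equates marginal revenue to marginal cost: 289 − 8Q = 280 + Q, so Q = 1. From demand, P = 285.
CS = ½·(289 − 285)·1 = 2; PS = (285·1 − 280·1 − ½·1·1²) = 4.5; TS = 6.5.
With perfect price discrimination, output is the efficient level Q = 1.8 (where demand meets MC), but every buyer pays their willingness to pay: CS = 0 and PS = total surplus.
TS = 8.1 (equal to competitive TS).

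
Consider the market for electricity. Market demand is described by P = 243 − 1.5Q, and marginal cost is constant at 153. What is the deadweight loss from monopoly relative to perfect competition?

Perfect competition: P = MC = 153, so 243 − 1.5Q = 153 and Q = 60.
The monopolist equates marginal revenue to marginal cost: 243 − 3Q = 153, so Q = 30. From demand, P = 198.
DWL is the triangle between Q = 30 and Q = 60: ½·(60 − 30)·(198 − 153) = 675.

DWL = 675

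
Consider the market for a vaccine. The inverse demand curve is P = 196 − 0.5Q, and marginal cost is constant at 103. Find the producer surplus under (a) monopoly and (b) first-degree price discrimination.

A monopolist chooses Q where MR = MC. MR = 196 − Q; setting this equal to 103 gives Q = 93 and P = 149.5.
PS = (149.5 − 103)·93 = 4324.5.
A perfectly discriminating monopolist sells every unit with P(Q) ≥ MC(Q), so output equals the competitive quantity Q = 186. Each buyer pays their reservation price, so CS = 0 and the firm captures all surplus.
PS = ½·(196 − 103)·186 = 8649.

Monopoly: PS = 4324.5; Perfect PD: PS = 8649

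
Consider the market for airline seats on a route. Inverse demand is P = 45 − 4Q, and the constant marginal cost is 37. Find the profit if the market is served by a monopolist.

A monopolist chooses Q where MR = MC. MR = 45 − 8Q; setting this equal to 37 gives Q = 1 and P = 41.
Profit = (41 − 37)·1 = 4.

Profit = 4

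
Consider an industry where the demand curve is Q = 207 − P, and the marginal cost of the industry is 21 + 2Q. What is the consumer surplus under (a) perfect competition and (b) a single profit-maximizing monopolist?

Competition: CS = 1922; Monopoly: CS = 1081.125

Inverting demand: P = 207 − Q.
Competitive equilibrium sets price equal to marginal cost: 207 − Q = 21 + 2Q, so Q = 62 and P = 145.
CS = ½·(207 − 145)·62 = 1922.
A monopolist chooses Q where MR = MC. MR = 207 − 2Q; setting this equal to 21 + 2Q gives Q = 46.5 and P = 160.5.
CS = ½·(207 − 160.5)·46.5 = 1081.125.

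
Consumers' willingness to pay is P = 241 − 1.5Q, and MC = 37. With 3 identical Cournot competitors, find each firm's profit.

Cournot with 3 identical firms: the symmetric best-response condition is 241 − 6q = 37. Each firm produces q = 34, total output Q = 102, price P = 88.
Each firm's profit = (88 − 37)·34 = 1734.

π_i = 1734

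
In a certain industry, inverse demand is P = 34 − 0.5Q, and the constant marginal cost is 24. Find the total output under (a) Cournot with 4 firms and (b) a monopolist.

Cournot: Q = 16; Monopoly: Q = 10

Cournot with 4 identical firms: the symmetric best-response condition is 34 − 2.5q = 24. Each firm produces q = 4, total output Q = 16, price P = 26.
Monopoly sets MR = MC: 34 − Q = 24 ⇒ Q = 10, P = 34 − 0.5·10 = 29.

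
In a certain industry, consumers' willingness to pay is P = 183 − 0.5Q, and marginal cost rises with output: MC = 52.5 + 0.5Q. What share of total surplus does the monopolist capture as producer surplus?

Monopoly sets MR = MC: 183 − Q = 52.5 + 0.5Q ⇒ Q = 87, P = 183 − 0.5·87 = 139.5.
CS = ½·(183 − 139.5)·87 = 1892.25.
PS = P·Q − VC(Q) = 139.5·87 − (52.5·87 + ½·0.5·87²) = 5676.75.
Share captured = PS/TS = 5676.75/7569 = 0.75.

PS/TS = 0.75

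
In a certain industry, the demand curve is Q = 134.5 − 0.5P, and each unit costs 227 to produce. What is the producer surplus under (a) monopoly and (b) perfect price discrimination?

Inverting demand: P = 269 − 2Q.
Monopoly sets MR = MC: 269 − 4Q = 227 ⇒ Q = 10.5, P = 269 − 2·10.5 = 248.
PS = (248 − 227)·10.5 = 220.5.
With perfect price discrimination, output is the efficient level Q = 21 (where demand meets MC), but every buyer pays their willingness to pay: CS = 0 and PS = total surplus.
PS = ½·(269 − 227)·21 = 441.

Monopoly: PS = 220.5; Perfect PD: PS = 441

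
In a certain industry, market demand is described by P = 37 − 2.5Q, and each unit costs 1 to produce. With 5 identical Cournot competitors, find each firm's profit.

π_i = 14.4

With 5 symmetric Cournot firms, each firm's FOC gives 37 − 15q = 1, so q = 2.4, Q = 5·2.4 = 12, and P = 7.
Each firm's profit = (7 − 1)·2.4 = 14.4.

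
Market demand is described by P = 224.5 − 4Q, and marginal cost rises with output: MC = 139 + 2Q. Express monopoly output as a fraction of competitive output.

A monopolist chooses Q where MR = MC. MR = 224.5 − 8Q; setting this equal to 139 + 2Q gives Q = 8.55 and P = 190.3.
Under competition P = MC: 224.5 − 4Q = 139 + 2Q ⇒ Q = 14.25, P = 167.5.
Ratio Q_m/Q_c = 8.55/14.25 = 0.6.

Q_m/Q_c = 0.6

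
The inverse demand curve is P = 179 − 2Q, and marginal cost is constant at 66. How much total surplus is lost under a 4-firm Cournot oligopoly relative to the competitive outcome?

Competitive firms price at marginal cost: P = 66, giving Q = 56.5.
In a 4-firm Cournot equilibrium, symmetry and the first-order condition give q = (179 − 66)/(10) = 11.3. So Q = 45.2 and P = 88.6.
DWL is the triangle between Q = 45.2 and Q = 56.5: ½·(56.5 − 45.2)·(88.6 − 66) = 127.69.

DWL = 127.69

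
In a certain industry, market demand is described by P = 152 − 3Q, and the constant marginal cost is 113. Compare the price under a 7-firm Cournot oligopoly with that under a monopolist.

With 7 symmetric Cournot firms, each firm's FOC gives 152 − 24q = 113, so q = 1.625, Q = 7·1.625 = 11.375, and P = 117.875.
A monopolist chooses Q where MR = MC. MR = 152 − 6Q; setting this equal to 113 gives Q = 6.5 and P = 132.5.

Cournot: P = 117.875; Monopoly: P = 132.5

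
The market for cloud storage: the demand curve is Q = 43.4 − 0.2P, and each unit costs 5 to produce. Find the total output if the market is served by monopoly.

Inverting demand: P = 217 − 5Q.
A monopolist chooses Q where MR = MC. MR = 217 − 10Q; setting this equal to 5 gives Q = 21.2 and P = 111.

Q = 21.2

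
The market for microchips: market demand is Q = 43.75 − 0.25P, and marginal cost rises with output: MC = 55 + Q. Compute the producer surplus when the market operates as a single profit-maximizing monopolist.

PS = 800

Inverting demand: P = 175 − 4Q.
Monopoly sets MR = MC: 175 − 8Q = 55 + Q ⇒ Q = 40/3, P = 175 − 4·40/3 = 365/3.
PS = P·Q − VC(Q) = 365/3·40/3 − (55·40/3 + ½·1·(40/3)²) = 800.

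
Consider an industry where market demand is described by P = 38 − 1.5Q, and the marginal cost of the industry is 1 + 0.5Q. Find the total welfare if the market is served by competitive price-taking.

TS = 342.25

Competitive equilibrium sets price equal to marginal cost: 38 − 1.5Q = 1 + 0.5Q, so Q = 18.5 and P = 10.25.
CS = ½·(38 − 10.25)·18.5 = 4107/16; PS = (10.25·18.5 − 1·18.5 − ½·0.5·18.5²) = 1369/16; TS = 342.25.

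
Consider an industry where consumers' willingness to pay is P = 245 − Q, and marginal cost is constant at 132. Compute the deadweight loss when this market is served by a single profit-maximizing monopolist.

Under competition P = MC = 132, so Q = (245 − 132)/1 = 113.
The monopolist equates marginal revenue to marginal cost: 245 − 2Q = 132, so Q = 56.5. From demand, P = 188.5.
DWL is the triangle between Q = 56.5 and Q = 113: ½·(113 − 56.5)·(188.5 − 132) = 1596.125.

DWL = 1596.125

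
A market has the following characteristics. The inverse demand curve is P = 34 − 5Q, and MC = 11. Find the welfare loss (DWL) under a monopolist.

Competitive firms price at marginal cost: P = 11, giving Q = 4.6.
Monopoly sets MR = MC: 34 − 10Q = 11 ⇒ Q = 2.3, P = 34 − 5·2.3 = 22.5.
DWL is the triangle between Q = 2.3 and Q = 4.6: ½·(4.6 − 2.3)·(22.5 − 11) = 13.225.

DWL = 13.225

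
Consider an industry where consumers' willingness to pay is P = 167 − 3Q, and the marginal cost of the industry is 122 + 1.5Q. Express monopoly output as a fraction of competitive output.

Monopoly sets MR = MC: 167 − 6Q = 122 + 1.5Q ⇒ Q = 6, P = 167 − 3·6 = 149.
Competitive equilibrium sets price equal to marginal cost: 167 − 3Q = 122 + 1.5Q, so Q = 10 and P = 137.
Ratio Q_m/Q_c = 6/10 = 0.6.

Q_m/Q_c = 0.6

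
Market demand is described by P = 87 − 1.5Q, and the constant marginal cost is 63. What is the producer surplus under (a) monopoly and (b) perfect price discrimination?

Monopoly sets MR = MC: 87 − 3Q = 63 ⇒ Q = 8, P = 87 − 1.5·8 = 75.
PS = (75 − 63)·8 = 96.
Under first-degree price discrimination the firm charges each unit its demand price and produces up to where P = MC, i.e. Q = 16. Consumer surplus is zero; producer surplus equals total surplus.
PS = ½·(87 − 63)·16 = 192.

Monopoly: PS = 96; Perfect PD: PS = 192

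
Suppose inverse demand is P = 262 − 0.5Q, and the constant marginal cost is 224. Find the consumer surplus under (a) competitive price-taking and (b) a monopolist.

Competitive firms price at marginal cost: P = 224, giving Q = 76.
CS = ½·(262 − 224)·76 = 1444.
A monopolist chooses Q where MR = MC. MR = 262 − Q; setting this equal to 224 gives Q = 38 and P = 243.
CS = ½·(262 − 243)·38 = 361.

Competition: CS = 1444; Monopoly: CS = 361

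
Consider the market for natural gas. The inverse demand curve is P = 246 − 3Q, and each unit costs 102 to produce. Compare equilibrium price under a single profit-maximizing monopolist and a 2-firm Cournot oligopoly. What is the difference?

A monopolist chooses Q where MR = MC. MR = 246 − 6Q; setting this equal to 102 gives Q = 24 and P = 174.
Cournot with 2 identical firms: the symmetric best-response condition is 246 − 9q = 102. Each firm produces q = 16, total output Q = 32, price P = 150.
Change in equilibrium price: 150 − 174 = −24.

P falls by 24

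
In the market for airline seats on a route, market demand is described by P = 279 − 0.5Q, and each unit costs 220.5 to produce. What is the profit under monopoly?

A monopolist chooses Q where MR = MC. MR = 279 − Q; setting this equal to 220.5 gives Q = 58.5 and P = 249.75.
Profit = (249.75 − 220.5)·58.5 = 1711.125.

Profit = 1711.125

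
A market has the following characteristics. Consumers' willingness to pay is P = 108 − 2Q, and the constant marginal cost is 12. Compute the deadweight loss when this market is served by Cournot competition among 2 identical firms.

Competitive firms price at marginal cost: P = 12, giving Q = 48.
Cournot with 2 identical firms: the symmetric best-response condition is 108 − 6q = 12. Each firm produces q = 16, total output Q = 32, price P = 44.
DWL is the triangle between Q = 32 and Q = 48: ½·(48 − 32)·(44 − 12) = 256.

DWL = 256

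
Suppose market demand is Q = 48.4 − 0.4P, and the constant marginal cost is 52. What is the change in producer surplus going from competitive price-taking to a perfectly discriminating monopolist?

Inverting demand: P = 121 − 2.5Q.
Perfect competition: P = MC = 52, so 121 − 2.5Q = 52 and Q = 27.6.
PS = (52 − 52)·27.6 = 0.
Under first-degree price discrimination the firm charges each unit its demand price and produces up to where P = MC, i.e. Q = 27.6. Consumer surplus is zero; producer surplus equals total surplus.
PS = ½·(121 − 52)·27.6 = 952.2.
Change in producer surplus: 952.2 − 0 = 952.2.

Producer surplus rises by 952.2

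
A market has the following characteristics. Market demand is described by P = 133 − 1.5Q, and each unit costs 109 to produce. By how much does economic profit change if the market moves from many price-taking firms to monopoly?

π rises by 96

Perfect competition: P = MC = 109, so 133 − 1.5Q = 109 and Q = 16.
Profit = (109 − 109)·16 = 0.
A monopolist chooses Q where MR = MC. MR = 133 − 3Q; setting this equal to 109 gives Q = 8 and P = 121.
Profit = (121 − 109)·8 = 96.
Change in economic profit: 96 − 0 = 96.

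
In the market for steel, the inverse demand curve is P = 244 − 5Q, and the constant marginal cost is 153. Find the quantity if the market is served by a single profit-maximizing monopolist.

Q = 9.1

A monopolist chooses Q where MR = MC. MR = 244 − 10Q; setting this equal to 153 gives Q = 9.1 and P = 198.5.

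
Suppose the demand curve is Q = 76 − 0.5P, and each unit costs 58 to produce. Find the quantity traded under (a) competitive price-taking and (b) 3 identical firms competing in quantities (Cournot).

Inverting demand: P = 152 − 2Q.
Competitive firms price at marginal cost: P = 58, giving Q = 47.
In a 3-firm Cournot equilibrium, symmetry and the first-order condition give q = (152 − 58)/(8) = 11.75. So Q = 35.25 and P = 81.5.

Competition: Q = 47; Cournot: Q = 35.25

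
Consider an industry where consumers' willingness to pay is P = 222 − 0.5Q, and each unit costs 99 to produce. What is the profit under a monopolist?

Profit = 7564.5

Monopoly sets MR = MC: 222 − Q = 99 ⇒ Q = 123, P = 222 − 0.5·123 = 160.5.
Profit = (160.5 − 99)·123 = 7564.5.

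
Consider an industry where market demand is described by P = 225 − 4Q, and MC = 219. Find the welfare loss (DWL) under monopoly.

DWL = 1.125

Under competition P = MC = 219, so Q = (225 − 219)/4 = 1.5.
The monopolist equates marginal revenue to marginal cost: 225 − 8Q = 219, so Q = 0.75. From demand, P = 222.
DWL is the triangle between Q = 0.75 and Q = 1.5: ½·(1.5 − 0.75)·(222 − 219) = 1.125.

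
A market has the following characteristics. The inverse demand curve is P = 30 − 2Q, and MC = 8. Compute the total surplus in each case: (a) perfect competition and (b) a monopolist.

Competition: TS = 121; Monopoly: TS = 90.75

Perfect competition: P = MC = 8, so 30 − 2Q = 8 and Q = 11.
CS = ½·(30 − 8)·11 = 121; PS = (8 − 8)·11 = 0; TS = 121.
The monopolist equates marginal revenue to marginal cost: 30 − 4Q = 8, so Q = 5.5. From demand, P = 19.
CS = ½·(30 − 19)·5.5 = 30.25; PS = (19 − 8)·5.5 = 60.5; TS = 90.75.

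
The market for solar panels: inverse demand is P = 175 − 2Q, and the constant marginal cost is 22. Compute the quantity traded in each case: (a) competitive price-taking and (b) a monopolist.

Competitive firms price at marginal cost: P = 22, giving Q = 76.5.
A monopolist chooses Q where MR = MC. MR = 175 − 4Q; setting this equal to 22 gives Q = 38.25 and P = 98.5.

Competition: Q = 76.5; Monopoly: Q = 38.25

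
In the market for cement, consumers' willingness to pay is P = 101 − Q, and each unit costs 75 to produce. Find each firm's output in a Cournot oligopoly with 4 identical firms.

q_i = 5.2

With 4 symmetric Cournot firms, each firm's FOC gives 101 − 5q = 75, so q = 5.2, Q = 4·5.2 = 20.8, and P = 80.2.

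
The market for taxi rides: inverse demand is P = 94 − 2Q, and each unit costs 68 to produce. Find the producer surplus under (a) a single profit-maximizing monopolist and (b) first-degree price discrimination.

Monopoly: PS = 84.5; Perfect PD: PS = 169

Monopoly sets MR = MC: 94 − 4Q = 68 ⇒ Q = 6.5, P = 94 − 2·6.5 = 81.
PS = (81 − 68)·6.5 = 84.5.
Under first-degree price discrimination the firm charges each unit its demand price and produces up to where P = MC, i.e. Q = 13. Consumer surplus is zero; producer surplus equals total surplus.
PS = ½·(94 − 68)·13 = 169.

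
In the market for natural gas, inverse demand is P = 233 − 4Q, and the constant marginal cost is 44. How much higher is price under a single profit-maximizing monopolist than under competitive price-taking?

Price rises by 94.5

Under competition P = MC = 44, so Q = (233 − 44)/4 = 47.25.
The monopolist equates marginal revenue to marginal cost: 233 − 8Q = 44, so Q = 23.625. From demand, P = 138.5.
Change in price: 138.5 − 44 = 94.5.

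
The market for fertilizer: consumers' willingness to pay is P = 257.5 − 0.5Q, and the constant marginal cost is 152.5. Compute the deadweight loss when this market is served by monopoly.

Under competition P = MC = 152.5, so Q = (257.5 − 152.5)/0.5 = 210.
Monopoly sets MR = MC: 257.5 − Q = 152.5 ⇒ Q = 105, P = 257.5 − 0.5·105 = 205.
DWL is the triangle between Q = 105 and Q = 210: ½·(210 − 105)·(205 − 152.5) = 2756.25.

DWL = 2756.25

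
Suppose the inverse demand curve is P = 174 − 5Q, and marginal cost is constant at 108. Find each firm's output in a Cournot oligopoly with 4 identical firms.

In a 4-firm Cournot equilibrium, symmetry and the first-order condition give q = (174 − 108)/(25) = 2.64. So Q = 10.56 and P = 121.2.

q_i = 2.64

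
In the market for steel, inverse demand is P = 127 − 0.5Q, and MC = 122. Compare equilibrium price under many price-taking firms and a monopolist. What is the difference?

P rises by 2.5

Competitive firms price at marginal cost: P = 122, giving Q = 10.
A monopolist chooses Q where MR = MC. MR = 127 − Q; setting this equal to 122 gives Q = 5 and P = 124.5.
Change in equilibrium price: 124.5 − 122 = 2.5.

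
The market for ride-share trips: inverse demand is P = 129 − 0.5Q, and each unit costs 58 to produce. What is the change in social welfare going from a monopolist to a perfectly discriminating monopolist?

TS rises by 1260.25

A monopolist chooses Q where MR = MC. MR = 129 − Q; setting this equal to 58 gives Q = 71 and P = 93.5.
CS = ½·(129 − 93.5)·71 = 1260.25; PS = (93.5 − 58)·71 = 2520.5; TS = 3780.75.
With perfect price discrimination, output is the efficient level Q = 142 (where demand meets MC), but every buyer pays their willingness to pay: CS = 0 and PS = total surplus.
TS = 5041 (equal to competitive TS).
Change in social welfare: 5041 − 3780.75 = 1260.25.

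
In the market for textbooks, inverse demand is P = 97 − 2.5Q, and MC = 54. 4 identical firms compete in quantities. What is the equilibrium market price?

P = 62.6

With 4 symmetric Cournot firms, each firm's FOC gives 97 − 12.5q = 54, so q = 3.44, Q = 4·3.44 = 13.76, and P = 62.6.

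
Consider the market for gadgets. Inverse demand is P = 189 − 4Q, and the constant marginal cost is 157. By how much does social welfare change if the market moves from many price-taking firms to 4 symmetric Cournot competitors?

Social welfare falls by 5.12

Competitive firms price at marginal cost: P = 157, giving Q = 8.
CS = ½·(189 − 157)·8 = 128; PS = (157 − 157)·8 = 0; TS = 128.
Cournot with 4 identical firms: the symmetric best-response condition is 189 − 20q = 157. Each firm produces q = 1.6, total output Q = 6.4, price P = 163.4.
CS = ½·(189 − 163.4)·6.4 = 81.92; PS = (163.4 − 157)·6.4 = 40.96; TS = 122.88.
Change in social welfare: 122.88 − 128 = −5.12.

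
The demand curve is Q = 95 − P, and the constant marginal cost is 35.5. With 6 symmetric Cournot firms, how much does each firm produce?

Inverting demand: P = 95 − Q.
With 6 symmetric Cournot firms, each firm's FOC gives 95 − 7q = 35.5, so q = 8.5, Q = 6·8.5 = 51, and P = 44.

q_i = 8.5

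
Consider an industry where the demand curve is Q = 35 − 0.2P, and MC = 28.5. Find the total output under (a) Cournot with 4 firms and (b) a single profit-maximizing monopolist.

Cournot: Q = 23.44; Monopoly: Q = 14.65

Inverting demand: P = 175 − 5Q.
In a 4-firm Cournot equilibrium, symmetry and the first-order condition give q = (175 − 28.5)/(25) = 5.86. So Q = 23.44 and P = 57.8.
Monopoly sets MR = MC: 175 − 10Q = 28.5 ⇒ Q = 14.65, P = 175 − 5·14.65 = 101.75.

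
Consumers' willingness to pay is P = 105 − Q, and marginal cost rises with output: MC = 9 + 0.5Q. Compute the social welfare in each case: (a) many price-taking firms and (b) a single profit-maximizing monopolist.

Competition: TS = 3072; Monopoly: TS = 2580.48

Under competition P = MC: 105 − Q = 9 + 0.5Q ⇒ Q = 64, P = 41.
CS = ½·(105 − 41)·64 = 2048; PS = (41·64 − 9·64 − ½·0.5·64²) = 1024; TS = 3072.
Monopoly sets MR = MC: 105 − 2Q = 9 + 0.5Q ⇒ Q = 38.4, P = 105 − 38.4 = 66.6.
CS = ½·(105 − 66.6)·38.4 = 737.28; PS = (66.6·38.4 − 9·38.4 − ½·0.5·38.4²) = 1843.2; TS = 2580.48.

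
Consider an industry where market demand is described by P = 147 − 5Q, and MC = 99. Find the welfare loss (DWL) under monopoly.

Competitive firms price at marginal cost: P = 99, giving Q = 9.6.
A monopolist chooses Q where MR = MC. MR = 147 − 10Q; setting this equal to 99 gives Q = 4.8 and P = 123.
DWL is the triangle between Q = 4.8 and Q = 9.6: ½·(9.6 − 4.8)·(123 − 99) = 57.6.

DWL = 57.6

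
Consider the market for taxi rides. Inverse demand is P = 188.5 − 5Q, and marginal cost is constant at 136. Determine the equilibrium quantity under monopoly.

Q = 5.25

The monopolist equates marginal revenue to marginal cost: 188.5 − 10Q = 136, so Q = 5.25. From demand, P = 162.25.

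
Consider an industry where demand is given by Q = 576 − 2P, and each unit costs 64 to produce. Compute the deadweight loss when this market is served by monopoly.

DWL = 12544

Inverting demand: P = 288 − 0.5Q.
Perfect competition: P = MC = 64, so 288 − 0.5Q = 64 and Q = 448.
Monopoly sets MR = MC: 288 − Q = 64 ⇒ Q = 224, P = 288 − 0.5·224 = 176.
DWL is the triangle between Q = 224 and Q = 448: ½·(448 − 224)·(176 − 64) = 12544.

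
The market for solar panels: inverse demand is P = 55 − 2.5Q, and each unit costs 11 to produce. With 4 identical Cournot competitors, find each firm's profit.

π_i = 30.976

In a 4-firm Cournot equilibrium, symmetry and the first-order condition give q = (55 − 11)/(12.5) = 3.52. So Q = 14.08 and P = 19.8.
Each firm's profit = (19.8 − 11)·3.52 = 30.976.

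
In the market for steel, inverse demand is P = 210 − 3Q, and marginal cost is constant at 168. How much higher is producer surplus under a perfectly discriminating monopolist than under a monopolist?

Producer surplus rises by 147

The monopolist equates marginal revenue to marginal cost: 210 − 6Q = 168, so Q = 7. From demand, P = 189.
PS = (189 − 168)·7 = 147.
With perfect price discrimination, output is the efficient level Q = 14 (where demand meets MC), but every buyer pays their willingness to pay: CS = 0 and PS = total surplus.
PS = ½·(210 − 168)·14 = 294.
Change in producer surplus: 294 − 147 = 147.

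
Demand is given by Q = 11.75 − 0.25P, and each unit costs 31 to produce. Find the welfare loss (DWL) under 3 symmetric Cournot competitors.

DWL = 2

Inverting demand: P = 47 − 4Q.
Under competition P = MC = 31, so Q = (47 − 31)/4 = 4.
In a 3-firm Cournot equilibrium, symmetry and the first-order condition give q = (47 − 31)/(16) = 1. So Q = 3 and P = 35.
DWL is the triangle between Q = 3 and Q = 4: ½·(4 − 3)·(35 − 31) = 2.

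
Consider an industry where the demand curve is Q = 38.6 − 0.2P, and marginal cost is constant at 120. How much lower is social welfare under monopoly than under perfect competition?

Social welfare falls by 133.225

Inverting demand: P = 193 − 5Q.
Competitive firms price at marginal cost: P = 120, giving Q = 14.6.
CS = ½·(193 − 120)·14.6 = 532.9; PS = (120 − 120)·14.6 = 0; TS = 532.9.
A monopolist chooses Q where MR = MC. MR = 193 − 10Q; setting this equal to 120 gives Q = 7.3 and P = 156.5.
CS = ½·(193 − 156.5)·7.3 = 133.225; PS = (156.5 − 120)·7.3 = 266.45; TS = 399.675.
Change in social welfare: 399.675 − 532.9 = −133.225.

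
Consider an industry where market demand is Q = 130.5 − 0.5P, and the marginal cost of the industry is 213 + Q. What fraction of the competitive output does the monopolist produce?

Q_m/Q_c = 0.6

Inverting demand: P = 261 − 2Q.
Monopoly sets MR = MC: 261 − 4Q = 213 + Q ⇒ Q = 9.6, P = 261 − 2·9.6 = 241.8.
Competitive equilibrium sets price equal to marginal cost: 261 − 2Q = 213 + Q, so Q = 16 and P = 229.
Ratio Q_m/Q_c = 9.6/16 = 0.6.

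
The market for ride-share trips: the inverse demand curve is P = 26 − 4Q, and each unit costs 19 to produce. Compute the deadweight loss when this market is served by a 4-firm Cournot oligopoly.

Under competition P = MC = 19, so Q = (26 − 19)/4 = 1.75.
In a 4-firm Cournot equilibrium, symmetry and the first-order condition give q = (26 − 19)/(20) = 0.35. So Q = 1.4 and P = 20.4.
DWL is the triangle between Q = 1.4 and Q = 1.75: ½·(1.75 − 1.4)·(20.4 − 19) = 0.245.

DWL = 0.245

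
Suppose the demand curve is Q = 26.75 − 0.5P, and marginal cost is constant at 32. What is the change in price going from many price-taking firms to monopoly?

Inverting demand: P = 53.5 − 2Q.
Perfect competition: P = MC = 32, so 53.5 − 2Q = 32 and Q = 10.75.
A monopolist chooses Q where MR = MC. MR = 53.5 − 4Q; setting this equal to 32 gives Q = 5.375 and P = 42.75.
Change in price: 42.75 − 32 = 10.75.

P rises by 10.75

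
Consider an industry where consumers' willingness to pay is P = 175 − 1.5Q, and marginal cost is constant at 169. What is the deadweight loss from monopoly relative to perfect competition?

Under competition P = MC = 169, so Q = (175 − 169)/1.5 = 4.
Monopoly sets MR = MC: 175 − 3Q = 169 ⇒ Q = 2, P = 175 − 1.5·2 = 172.
DWL is the triangle between Q = 2 and Q = 4: ½·(4 − 2)·(172 − 169) = 3.

DWL = 3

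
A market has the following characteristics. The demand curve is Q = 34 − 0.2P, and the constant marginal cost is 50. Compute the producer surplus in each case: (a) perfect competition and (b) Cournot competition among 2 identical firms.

Inverting demand: P = 170 − 5Q.
Competitive firms price at marginal cost: P = 50, giving Q = 24.
PS = (50 − 50)·24 = 0.
Cournot with 2 identical firms: the symmetric best-response condition is 170 − 15q = 50. Each firm produces q = 8, total output Q = 16, price P = 90.
PS = (90 − 50)·16 = 640.

Competition: PS = 0; Cournot: PS = 640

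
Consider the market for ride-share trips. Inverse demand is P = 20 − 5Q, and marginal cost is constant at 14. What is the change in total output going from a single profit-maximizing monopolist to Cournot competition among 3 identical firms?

The monopolist equates marginal revenue to marginal cost: 20 − 10Q = 14, so Q = 0.6. From demand, P = 17.
Cournot with 3 identical firms: the symmetric best-response condition is 20 − 20q = 14. Each firm produces q = 0.3, total output Q = 0.9, price P = 15.5.
Change in total output: 0.9 − 0.6 = 0.3.

Total output rises by 0.3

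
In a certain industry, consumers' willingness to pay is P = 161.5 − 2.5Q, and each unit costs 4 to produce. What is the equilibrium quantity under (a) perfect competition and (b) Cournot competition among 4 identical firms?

Competition: Q = 63; Cournot: Q = 50.4

Under competition P = MC = 4, so Q = (161.5 − 4)/2.5 = 63.
In a 4-firm Cournot equilibrium, symmetry and the first-order condition give q = (161.5 − 4)/(12.5) = 12.6. So Q = 50.4 and P = 35.5.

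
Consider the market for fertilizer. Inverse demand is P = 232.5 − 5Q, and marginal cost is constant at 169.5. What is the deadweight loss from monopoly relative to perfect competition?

Competitive firms price at marginal cost: P = 169.5, giving Q = 12.6.
A monopolist chooses Q where MR = MC. MR = 232.5 − 10Q; setting this equal to 169.5 gives Q = 6.3 and P = 201.
DWL is the triangle between Q = 6.3 and Q = 12.6: ½·(12.6 − 6.3)·(201 − 169.5) = 99.225.

DWL = 99.225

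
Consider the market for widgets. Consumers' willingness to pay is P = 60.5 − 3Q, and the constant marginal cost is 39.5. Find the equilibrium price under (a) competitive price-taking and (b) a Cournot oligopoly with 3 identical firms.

Under competition P = MC = 39.5, so Q = (60.5 − 39.5)/3 = 7.
Cournot with 3 identical firms: the symmetric best-response condition is 60.5 − 12q = 39.5. Each firm produces q = 1.75, total output Q = 5.25, price P = 44.75.

Competition: P = 39.5; Cournot: P = 44.75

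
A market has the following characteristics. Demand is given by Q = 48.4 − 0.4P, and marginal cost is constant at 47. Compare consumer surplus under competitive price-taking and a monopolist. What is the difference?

Inverting demand: P = 121 − 2.5Q.
Perfect competition: P = MC = 47, so 121 − 2.5Q = 47 and Q = 29.6.
CS = ½·(121 − 47)·29.6 = 1095.2.
A monopolist chooses Q where MR = MC. MR = 121 − 5Q; setting this equal to 47 gives Q = 14.8 and P = 84.
CS = ½·(121 − 84)·14.8 = 273.8.
Change in consumer surplus: 273.8 − 1095.2 = −821.4.

CS falls by 821.4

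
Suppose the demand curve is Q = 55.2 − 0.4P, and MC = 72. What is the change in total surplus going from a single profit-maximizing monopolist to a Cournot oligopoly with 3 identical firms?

Total surplus rises by 163.35

Inverting demand: P = 138 − 2.5Q.
The monopolist equates marginal revenue to marginal cost: 138 − 5Q = 72, so Q = 13.2. From demand, P = 105.
CS = ½·(138 − 105)·13.2 = 217.8; PS = (105 − 72)·13.2 = 435.6; TS = 653.4.
In a 3-firm Cournot equilibrium, symmetry and the first-order condition give q = (138 − 72)/(10) = 6.6. So Q = 19.8 and P = 88.5.
CS = ½·(138 − 88.5)·19.8 = 490.05; PS = (88.5 − 72)·19.8 = 326.7; TS = 816.75.
Change in total surplus: 816.75 − 653.4 = 163.35.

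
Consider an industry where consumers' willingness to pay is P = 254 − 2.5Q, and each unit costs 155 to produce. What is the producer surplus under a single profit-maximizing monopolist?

PS = 980.1

Monopoly sets MR = MC: 254 − 5Q = 155 ⇒ Q = 19.8, P = 254 − 2.5·19.8 = 204.5.
PS = (204.5 − 155)·19.8 = 980.1.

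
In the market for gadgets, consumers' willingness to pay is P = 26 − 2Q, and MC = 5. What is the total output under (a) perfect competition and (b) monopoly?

Competitive firms price at marginal cost: P = 5, giving Q = 10.5.
The monopolist equates marginal revenue to marginal cost: 26 − 4Q = 5, so Q = 5.25. From demand, P = 15.5.

Competition: Q = 10.5; Monopoly: Q = 5.25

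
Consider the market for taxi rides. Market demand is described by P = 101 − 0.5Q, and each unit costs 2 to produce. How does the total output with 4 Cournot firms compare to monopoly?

With 4 symmetric Cournot firms, each firm's FOC gives 101 − 2.5q = 2, so q = 39.6, Q = 4·39.6 = 158.4, and P = 21.8.
Monopoly sets MR = MC: 101 − Q = 2 ⇒ Q = 99, P = 101 − 0.5·99 = 51.5.

Cournot: Q = 158.4; Monopoly: Q = 99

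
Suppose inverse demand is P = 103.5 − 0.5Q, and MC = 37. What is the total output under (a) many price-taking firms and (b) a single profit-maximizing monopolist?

Competitive firms price at marginal cost: P = 37, giving Q = 133.
Monopoly sets MR = MC: 103.5 − Q = 37 ⇒ Q = 66.5, P = 103.5 − 0.5·66.5 = 70.25.

Competition: Q = 133; Monopoly: Q = 66.5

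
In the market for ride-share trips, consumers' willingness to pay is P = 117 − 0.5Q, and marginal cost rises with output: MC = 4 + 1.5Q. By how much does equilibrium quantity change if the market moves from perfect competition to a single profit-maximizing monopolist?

Competitive equilibrium sets price equal to marginal cost: 117 − 0.5Q = 4 + 1.5Q, so Q = 56.5 and P = 88.75.
A monopolist chooses Q where MR = MC. MR = 117 − Q; setting this equal to 4 + 1.5Q gives Q = 45.2 and P = 94.4.
Change in equilibrium quantity: 45.2 − 56.5 = −11.3.

Equilibrium quantity falls by 11.3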